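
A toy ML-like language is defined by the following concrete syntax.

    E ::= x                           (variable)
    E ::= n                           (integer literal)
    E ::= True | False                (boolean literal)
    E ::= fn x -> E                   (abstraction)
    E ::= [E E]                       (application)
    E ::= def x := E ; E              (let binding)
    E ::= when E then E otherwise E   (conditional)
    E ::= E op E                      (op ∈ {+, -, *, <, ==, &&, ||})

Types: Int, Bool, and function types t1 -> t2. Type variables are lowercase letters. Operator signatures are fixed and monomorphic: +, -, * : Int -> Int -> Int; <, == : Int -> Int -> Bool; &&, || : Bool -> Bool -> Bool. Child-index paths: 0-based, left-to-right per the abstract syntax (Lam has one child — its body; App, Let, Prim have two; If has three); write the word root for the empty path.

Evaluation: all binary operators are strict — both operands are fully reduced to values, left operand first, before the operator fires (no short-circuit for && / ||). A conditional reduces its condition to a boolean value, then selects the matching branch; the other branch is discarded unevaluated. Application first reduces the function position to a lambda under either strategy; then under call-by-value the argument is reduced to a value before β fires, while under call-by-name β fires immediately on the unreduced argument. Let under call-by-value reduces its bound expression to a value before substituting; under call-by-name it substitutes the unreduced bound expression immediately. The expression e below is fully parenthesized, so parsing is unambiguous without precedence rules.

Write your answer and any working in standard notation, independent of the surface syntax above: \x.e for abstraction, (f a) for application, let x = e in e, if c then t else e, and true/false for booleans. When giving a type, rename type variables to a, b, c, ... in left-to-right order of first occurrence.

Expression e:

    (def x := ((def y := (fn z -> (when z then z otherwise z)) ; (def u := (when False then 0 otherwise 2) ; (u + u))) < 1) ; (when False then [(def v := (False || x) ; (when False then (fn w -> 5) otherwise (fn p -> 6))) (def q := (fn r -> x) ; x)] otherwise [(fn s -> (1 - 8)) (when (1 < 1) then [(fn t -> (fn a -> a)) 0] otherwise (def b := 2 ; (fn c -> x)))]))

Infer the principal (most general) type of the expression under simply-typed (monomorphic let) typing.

Answer: Int

Derivation:
z : a
  unify a ~ Bool
z : Bool
z : Bool
  unify Bool ~ Bool
\z._ : Bool -> Bool
let y : Bool -> Bool
  unify Bool ~ Bool
  unify Int ~ Int
let u : Int
u : Int
  unify Int ~ Int
u : Int
  unify Int ~ Int
  unify Int ~ Int
  unify Int ~ Int
let x : Bool
  unify Bool ~ Bool
  unify Bool ~ Bool
x : Bool
  unify Bool ~ Bool
let v : Bool
  unify Bool ~ Bool
\w._ : b -> Int
\p._ : c -> Int
  unify b -> Int ~ c -> Int
  unify b ~ c
  unify Int ~ Int
x : Bool
\r._ : d -> Bool
let q : d -> Bool
x : Bool
  unify c -> Int ~ Bool -> e
  unify c ~ Bool
  unify Int ~ e
_ _ : Int
  unify Int ~ Int
  unify Int ~ Int
\s._ : f -> Int
  unify Int ~ Int
  unify Int ~ Int
  unify Bool ~ Bool
a : h
\a._ : h -> h
\t._ : g -> h -> h
  unify g -> h -> h ~ Int -> i
  unify g ~ Int
  unify h -> h ~ i
_ _ : h -> h
let b : Int
x : Bool
\c._ : j -> Bool
  unify h -> h ~ j -> Bool
  unify h ~ j
  unify j ~ Bool
  unify f -> Int ~ (Bool -> Bool) -> k
  unify f ~ Bool -> Bool
  unify Int ~ k
_ _ : Int
  unify Int ~ Int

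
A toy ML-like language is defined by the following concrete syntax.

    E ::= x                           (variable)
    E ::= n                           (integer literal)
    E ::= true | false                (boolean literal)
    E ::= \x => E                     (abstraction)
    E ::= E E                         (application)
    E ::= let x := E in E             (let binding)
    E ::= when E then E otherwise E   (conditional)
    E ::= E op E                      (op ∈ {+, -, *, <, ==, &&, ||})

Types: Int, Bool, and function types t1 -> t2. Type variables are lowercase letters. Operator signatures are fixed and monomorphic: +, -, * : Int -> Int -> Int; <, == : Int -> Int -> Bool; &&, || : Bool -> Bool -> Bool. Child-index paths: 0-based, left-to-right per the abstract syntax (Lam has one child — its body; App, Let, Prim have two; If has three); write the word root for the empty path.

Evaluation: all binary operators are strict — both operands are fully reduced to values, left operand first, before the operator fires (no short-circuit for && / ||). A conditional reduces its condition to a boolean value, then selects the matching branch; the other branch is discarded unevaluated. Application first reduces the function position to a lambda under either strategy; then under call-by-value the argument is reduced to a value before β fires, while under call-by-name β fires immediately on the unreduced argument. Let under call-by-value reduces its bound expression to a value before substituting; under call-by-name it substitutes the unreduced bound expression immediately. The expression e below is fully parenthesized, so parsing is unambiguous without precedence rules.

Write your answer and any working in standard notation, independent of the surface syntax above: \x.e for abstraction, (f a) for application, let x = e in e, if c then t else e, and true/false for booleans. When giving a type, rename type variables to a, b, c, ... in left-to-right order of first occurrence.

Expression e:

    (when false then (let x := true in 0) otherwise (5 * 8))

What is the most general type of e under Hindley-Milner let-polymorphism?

Answer: Int

Trace:
  unify Bool ~ Bool
let x : Bool
  unify Int ~ Int
  unify Int ~ Int
  unify Int ~ Int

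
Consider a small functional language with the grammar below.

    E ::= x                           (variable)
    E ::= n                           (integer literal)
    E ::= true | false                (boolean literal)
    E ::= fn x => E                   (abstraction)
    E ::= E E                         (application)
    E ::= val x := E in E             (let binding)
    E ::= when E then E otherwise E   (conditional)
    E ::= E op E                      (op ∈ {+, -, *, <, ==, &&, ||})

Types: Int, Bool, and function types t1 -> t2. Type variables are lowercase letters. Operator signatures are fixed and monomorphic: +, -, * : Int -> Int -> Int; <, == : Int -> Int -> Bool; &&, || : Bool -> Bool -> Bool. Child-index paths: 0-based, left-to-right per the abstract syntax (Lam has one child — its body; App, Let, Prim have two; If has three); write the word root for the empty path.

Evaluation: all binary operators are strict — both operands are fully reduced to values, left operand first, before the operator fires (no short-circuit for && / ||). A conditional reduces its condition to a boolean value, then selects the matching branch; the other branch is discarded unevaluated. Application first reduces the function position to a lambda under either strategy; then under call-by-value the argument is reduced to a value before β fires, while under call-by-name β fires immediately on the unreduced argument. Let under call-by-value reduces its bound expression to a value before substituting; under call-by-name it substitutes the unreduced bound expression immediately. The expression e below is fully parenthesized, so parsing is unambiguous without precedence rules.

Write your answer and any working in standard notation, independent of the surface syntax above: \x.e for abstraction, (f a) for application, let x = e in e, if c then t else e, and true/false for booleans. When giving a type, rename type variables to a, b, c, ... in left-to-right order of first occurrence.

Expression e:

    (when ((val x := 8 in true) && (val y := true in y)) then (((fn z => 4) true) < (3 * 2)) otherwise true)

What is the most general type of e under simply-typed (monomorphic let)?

Answer: Bool

Trace:
let x : Int
  unify Bool ~ Bool
let y : Bool
y : Bool
  unify Bool ~ Bool
  unify Bool ~ Bool
\z._ : a -> Int
  unify a -> Int ~ Bool -> b
  unify a ~ Bool
  unify Int ~ b
_ _ : Int
  unify Int ~ Int
  unify Int ~ Int
  unify Int ~ Int
  unify Int ~ Int
  unify Bool ~ Bool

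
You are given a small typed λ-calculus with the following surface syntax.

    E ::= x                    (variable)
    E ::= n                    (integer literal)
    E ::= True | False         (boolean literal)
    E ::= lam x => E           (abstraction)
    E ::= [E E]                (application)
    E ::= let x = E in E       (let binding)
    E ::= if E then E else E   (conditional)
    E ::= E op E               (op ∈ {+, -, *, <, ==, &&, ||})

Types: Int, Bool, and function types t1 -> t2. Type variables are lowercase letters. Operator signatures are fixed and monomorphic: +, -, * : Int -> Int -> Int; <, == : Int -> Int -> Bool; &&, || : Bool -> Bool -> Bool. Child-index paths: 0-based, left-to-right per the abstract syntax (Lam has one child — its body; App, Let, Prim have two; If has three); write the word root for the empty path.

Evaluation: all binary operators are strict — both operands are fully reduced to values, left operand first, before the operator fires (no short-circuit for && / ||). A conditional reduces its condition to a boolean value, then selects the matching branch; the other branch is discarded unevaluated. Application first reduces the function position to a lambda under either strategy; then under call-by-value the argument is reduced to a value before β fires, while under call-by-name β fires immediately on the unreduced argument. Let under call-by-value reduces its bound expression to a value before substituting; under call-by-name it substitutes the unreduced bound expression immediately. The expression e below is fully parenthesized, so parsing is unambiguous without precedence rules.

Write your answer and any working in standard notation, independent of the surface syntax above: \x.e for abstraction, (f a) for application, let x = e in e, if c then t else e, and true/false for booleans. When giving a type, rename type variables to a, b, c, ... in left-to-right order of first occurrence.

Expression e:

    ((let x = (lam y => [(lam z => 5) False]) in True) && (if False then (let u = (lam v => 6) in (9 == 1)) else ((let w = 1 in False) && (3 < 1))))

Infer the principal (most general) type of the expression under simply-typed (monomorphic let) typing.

Derivation:
\z._ : b -> Int
  unify b -> Int ~ Bool -> c
  unify b ~ Bool
  unify Int ~ c
_ _ : Int
\y._ : a -> Int
let x : a -> Int
  unify Bool ~ Bool
  unify Bool ~ Bool
\v._ : d -> Int
let u : d -> Int
  unify Int ~ Int
  unify Int ~ Int
let w : Int
  unify Bool ~ Bool
  unify Int ~ Int
  unify Int ~ Int
  unify Bool ~ Bool
  unify Bool ~ Bool
  unify Bool ~ Bool

Answer: Bool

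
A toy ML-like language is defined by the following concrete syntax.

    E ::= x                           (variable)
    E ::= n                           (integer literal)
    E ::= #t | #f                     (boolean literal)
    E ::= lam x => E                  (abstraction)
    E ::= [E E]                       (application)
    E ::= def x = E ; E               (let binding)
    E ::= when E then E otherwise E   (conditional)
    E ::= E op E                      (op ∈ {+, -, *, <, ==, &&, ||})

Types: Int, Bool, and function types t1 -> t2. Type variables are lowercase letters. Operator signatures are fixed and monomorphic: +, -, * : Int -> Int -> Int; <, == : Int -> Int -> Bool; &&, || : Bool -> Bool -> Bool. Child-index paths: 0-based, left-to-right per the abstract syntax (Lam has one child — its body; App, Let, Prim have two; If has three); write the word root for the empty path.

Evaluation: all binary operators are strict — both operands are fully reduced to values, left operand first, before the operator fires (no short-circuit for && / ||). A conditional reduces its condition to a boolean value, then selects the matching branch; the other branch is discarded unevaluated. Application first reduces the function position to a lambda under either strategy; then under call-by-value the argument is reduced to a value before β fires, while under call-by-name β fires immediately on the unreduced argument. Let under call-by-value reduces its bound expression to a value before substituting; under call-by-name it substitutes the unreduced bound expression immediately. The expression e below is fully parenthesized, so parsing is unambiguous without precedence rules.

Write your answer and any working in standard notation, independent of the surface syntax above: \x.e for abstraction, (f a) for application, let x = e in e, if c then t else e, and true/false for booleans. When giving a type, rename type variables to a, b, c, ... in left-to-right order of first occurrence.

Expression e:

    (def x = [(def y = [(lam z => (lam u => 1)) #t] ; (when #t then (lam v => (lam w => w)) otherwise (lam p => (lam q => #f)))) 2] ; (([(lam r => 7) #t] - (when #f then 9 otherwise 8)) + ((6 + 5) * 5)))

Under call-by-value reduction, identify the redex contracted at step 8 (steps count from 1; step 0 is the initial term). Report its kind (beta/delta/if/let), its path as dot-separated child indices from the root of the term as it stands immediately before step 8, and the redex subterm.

Answer: delta at 0 : (7 - 8)

Trace:
step 0: (let x = ((let y = ((\z.(\u.1)) true) in (if true then (\v.(\w.w)) else (\p.(\q.false)))) 2) in ((((\r.7) true) - (if false then 9 else 8)) + ((6 + 5) * 5)))
step 1: [beta@0.0.0] (let x = ((let y = (\u.1) in (if true then (\v.(\w.w)) else (\p.(\q.false)))) 2) in ((((\r.7) true) - (if false then 9 else 8)) + ((6 + 5) * 5)))
step 2: [let@0.0] (let x = ((if true then (\v.(\w.w)) else (\p.(\q.false))) 2) in ((((\r.7) true) - (if false then 9 else 8)) + ((6 + 5) * 5)))
step 3: [if@0.0] (let x = ((\v.(\w.w)) 2) in ((((\r.7) true) - (if false then 9 else 8)) + ((6 + 5) * 5)))
step 4: [beta@0] (let x = (\w.w) in ((((\r.7) true) - (if false then 9 else 8)) + ((6 + 5) * 5)))
step 5: [let@root] ((((\r.7) true) - (if false then 9 else 8)) + ((6 + 5) * 5))
step 6: [beta@0.0] ((7 - (if false then 9 else 8)) + ((6 + 5) * 5))
step 7: [if@0.1] ((7 - 8) + ((6 + 5) * 5))
step 8: [delta@0] (-1 + ((6 + 5) * 5))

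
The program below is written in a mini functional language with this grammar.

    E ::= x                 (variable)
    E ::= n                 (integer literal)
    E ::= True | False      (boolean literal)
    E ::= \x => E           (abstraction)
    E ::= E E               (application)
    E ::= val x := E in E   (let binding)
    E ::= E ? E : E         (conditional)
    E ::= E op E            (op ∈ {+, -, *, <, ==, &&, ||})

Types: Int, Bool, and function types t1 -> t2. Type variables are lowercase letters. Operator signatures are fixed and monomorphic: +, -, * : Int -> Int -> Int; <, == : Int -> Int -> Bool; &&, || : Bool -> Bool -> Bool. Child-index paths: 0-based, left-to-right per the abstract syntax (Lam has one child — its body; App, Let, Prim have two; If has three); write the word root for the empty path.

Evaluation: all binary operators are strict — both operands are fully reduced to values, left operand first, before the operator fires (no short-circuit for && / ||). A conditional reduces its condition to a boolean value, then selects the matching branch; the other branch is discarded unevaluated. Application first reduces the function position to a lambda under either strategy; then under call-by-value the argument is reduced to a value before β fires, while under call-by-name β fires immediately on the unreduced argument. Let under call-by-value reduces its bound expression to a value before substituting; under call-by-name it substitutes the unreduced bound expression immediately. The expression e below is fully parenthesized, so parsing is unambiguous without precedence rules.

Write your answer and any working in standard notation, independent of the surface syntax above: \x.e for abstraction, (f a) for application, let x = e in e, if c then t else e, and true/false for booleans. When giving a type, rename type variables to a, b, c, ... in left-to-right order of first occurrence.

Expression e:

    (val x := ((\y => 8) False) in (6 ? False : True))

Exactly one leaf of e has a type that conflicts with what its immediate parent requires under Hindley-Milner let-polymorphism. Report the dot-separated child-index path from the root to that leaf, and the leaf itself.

Answer: 1.0 : 6

Working:
\y._ : a -> Int
  unify a -> Int ~ Bool -> b
  unify a ~ Bool
  unify Int ~ b
_ _ : Int
let x : Int
  unify Int ~ Bool
  FAIL: mismatch Int ~ Bool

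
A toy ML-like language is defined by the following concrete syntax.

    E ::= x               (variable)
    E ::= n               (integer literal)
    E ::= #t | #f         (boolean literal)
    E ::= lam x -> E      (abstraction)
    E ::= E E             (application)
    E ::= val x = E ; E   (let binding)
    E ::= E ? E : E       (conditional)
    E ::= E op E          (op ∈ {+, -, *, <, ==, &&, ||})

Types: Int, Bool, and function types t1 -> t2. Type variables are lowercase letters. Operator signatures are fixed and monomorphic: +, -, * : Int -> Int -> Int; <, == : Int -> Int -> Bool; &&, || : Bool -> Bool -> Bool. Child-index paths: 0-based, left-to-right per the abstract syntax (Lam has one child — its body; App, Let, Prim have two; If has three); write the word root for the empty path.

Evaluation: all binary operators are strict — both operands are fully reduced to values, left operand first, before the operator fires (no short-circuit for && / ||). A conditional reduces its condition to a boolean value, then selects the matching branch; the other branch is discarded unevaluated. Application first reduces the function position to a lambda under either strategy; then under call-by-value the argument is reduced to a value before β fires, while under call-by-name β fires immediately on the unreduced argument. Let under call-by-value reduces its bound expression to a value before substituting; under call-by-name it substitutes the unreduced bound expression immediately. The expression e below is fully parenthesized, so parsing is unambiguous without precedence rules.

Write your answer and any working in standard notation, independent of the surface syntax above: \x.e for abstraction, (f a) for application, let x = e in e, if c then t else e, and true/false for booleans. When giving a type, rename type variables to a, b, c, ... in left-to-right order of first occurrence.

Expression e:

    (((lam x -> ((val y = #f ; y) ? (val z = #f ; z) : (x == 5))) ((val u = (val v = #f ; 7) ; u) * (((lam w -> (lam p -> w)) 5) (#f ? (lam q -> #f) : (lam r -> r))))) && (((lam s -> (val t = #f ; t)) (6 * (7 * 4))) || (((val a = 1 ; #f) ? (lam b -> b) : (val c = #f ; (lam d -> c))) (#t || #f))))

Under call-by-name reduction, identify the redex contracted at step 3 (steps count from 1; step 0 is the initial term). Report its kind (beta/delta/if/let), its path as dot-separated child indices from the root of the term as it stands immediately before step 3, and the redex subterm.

Trace:
step 0: (((\x.(if (let y = false in y) then (let z = false in z) else (x == 5))) ((let u = (let v = false in 7) in u) * (((\w.(\p.w)) 5) (if false then (\q.false) else (\r.r))))) && (((\s.(let t = false in t)) (6 * (7 * 4))) || ((if (let a = 1 in false) then (\b.b) else (let c = false in (\d.c))) (true || false))))
step 1: [beta@0] ((if (let y = false in y) then (let z = false in z) else (((let u = (let v = false in 7) in u) * (((\w.(\p.w)) 5) (if false then (\q.false) else (\r.r)))) == 5)) && (((\s.(let t = false in t)) (6 * (7 * 4))) || ((if (let a = 1 in false) then (\b.b) else (let c = false in (\d.c))) (true || false))))
step 2: [let@0.0] ((if false then (let z = false in z) else (((let u = (let v = false in 7) in u) * (((\w.(\p.w)) 5) (if false then (\q.false) else (\r.r)))) == 5)) && (((\s.(let t = false in t)) (6 * (7 * 4))) || ((if (let a = 1 in false) then (\b.b) else (let c = false in (\d.c))) (true || false))))
step 3: [if@0] ((((let u = (let v = false in 7) in u) * (((\w.(\p.w)) 5) (if false then (\q.false) else (\r.r)))) == 5) && (((\s.(let t = false in t)) (6 * (7 * 4))) || ((if (let a = 1 in false) then (\b.b) else (let c = false in (\d.c))) (true || false))))

Answer: if at 0 : (if false then (let z = false in z) else (((let u = (let v = false in 7) in u) * (((\w.(\p.w)) 5) (if false then (\q.false) else (\r.r)))) == 5))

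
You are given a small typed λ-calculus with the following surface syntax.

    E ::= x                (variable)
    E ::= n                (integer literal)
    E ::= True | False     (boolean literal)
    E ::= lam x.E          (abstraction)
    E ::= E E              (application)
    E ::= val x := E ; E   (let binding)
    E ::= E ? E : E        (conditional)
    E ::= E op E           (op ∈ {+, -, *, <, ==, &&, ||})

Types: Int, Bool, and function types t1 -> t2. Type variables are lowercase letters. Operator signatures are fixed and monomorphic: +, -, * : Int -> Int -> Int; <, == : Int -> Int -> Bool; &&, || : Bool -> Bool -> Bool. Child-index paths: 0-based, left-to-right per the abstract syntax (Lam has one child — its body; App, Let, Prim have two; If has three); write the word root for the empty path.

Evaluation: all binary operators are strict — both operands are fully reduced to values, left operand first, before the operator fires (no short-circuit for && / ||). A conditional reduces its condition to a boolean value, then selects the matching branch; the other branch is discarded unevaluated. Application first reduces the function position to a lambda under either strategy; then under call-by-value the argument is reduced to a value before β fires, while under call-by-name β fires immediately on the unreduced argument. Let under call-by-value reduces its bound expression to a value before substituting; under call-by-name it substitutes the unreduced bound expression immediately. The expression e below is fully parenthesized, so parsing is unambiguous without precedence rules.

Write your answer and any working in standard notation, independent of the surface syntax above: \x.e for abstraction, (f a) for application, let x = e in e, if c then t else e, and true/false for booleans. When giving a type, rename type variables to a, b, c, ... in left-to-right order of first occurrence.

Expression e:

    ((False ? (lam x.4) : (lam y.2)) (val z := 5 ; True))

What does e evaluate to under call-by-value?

Trace:
step 0: ((if false then (\x.4) else (\y.2)) (let z = 5 in true))
step 1: [if@0] ((\y.2) (let z = 5 in true))
step 2: [let@1] ((\y.2) true)
step 3: [beta@root] 2

Answer: 2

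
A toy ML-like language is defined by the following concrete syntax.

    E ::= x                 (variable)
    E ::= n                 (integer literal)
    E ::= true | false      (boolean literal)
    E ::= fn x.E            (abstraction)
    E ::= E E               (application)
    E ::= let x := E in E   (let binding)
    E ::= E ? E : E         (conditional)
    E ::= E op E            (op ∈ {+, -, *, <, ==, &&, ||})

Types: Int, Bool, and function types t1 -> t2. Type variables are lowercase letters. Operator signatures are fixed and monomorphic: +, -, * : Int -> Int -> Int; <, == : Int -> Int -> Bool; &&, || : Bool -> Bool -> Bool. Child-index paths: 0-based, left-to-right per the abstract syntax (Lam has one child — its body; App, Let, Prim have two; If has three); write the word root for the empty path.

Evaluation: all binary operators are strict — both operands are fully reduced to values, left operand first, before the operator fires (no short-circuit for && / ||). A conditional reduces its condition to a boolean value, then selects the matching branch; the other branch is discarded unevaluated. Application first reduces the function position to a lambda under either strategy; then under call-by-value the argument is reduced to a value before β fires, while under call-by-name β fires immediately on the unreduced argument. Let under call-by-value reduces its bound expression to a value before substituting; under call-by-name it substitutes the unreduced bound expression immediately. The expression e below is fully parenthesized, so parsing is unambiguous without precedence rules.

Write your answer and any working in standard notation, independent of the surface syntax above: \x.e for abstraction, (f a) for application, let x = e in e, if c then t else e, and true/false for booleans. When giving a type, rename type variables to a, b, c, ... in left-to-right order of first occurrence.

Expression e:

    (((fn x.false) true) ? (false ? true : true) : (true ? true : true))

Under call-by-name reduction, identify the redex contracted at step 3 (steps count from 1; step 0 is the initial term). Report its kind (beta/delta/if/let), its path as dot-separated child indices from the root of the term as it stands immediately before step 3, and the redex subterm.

Derivation:
step 0: (if ((\x.false) true) then (if false then true else true) else (if true then true else true))
step 1: [beta@0] (if false then (if false then true else true) else (if true then true else true))
step 2: [if@root] (if true then true else true)
step 3: [if@root] true

Answer: if at root : (if true then true else true)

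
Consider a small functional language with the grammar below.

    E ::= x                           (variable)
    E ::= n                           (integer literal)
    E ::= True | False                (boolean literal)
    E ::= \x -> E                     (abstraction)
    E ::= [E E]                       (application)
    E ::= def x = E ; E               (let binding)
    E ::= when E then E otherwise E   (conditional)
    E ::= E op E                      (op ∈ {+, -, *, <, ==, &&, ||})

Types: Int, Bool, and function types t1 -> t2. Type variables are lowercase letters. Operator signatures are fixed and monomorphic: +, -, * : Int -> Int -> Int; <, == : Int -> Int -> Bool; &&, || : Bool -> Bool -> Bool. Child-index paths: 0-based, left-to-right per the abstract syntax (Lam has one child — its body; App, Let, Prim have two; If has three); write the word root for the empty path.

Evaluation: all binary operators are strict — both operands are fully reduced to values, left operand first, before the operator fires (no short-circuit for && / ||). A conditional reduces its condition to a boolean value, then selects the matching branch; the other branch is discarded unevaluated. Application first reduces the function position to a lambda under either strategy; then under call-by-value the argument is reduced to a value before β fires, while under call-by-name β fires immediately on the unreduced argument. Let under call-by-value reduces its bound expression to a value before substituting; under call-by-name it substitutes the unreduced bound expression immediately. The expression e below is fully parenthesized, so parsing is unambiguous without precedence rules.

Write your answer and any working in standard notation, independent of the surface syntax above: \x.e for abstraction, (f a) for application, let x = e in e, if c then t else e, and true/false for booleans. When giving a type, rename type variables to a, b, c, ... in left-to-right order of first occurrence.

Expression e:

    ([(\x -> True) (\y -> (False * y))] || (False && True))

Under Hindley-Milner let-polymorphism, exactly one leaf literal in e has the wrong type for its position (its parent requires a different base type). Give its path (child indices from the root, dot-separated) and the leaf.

Answer: 0.1.0.0 : false

Working:
\x._ : a -> Bool
  unify Bool ~ Int
  FAIL: mismatch Bool ~ Int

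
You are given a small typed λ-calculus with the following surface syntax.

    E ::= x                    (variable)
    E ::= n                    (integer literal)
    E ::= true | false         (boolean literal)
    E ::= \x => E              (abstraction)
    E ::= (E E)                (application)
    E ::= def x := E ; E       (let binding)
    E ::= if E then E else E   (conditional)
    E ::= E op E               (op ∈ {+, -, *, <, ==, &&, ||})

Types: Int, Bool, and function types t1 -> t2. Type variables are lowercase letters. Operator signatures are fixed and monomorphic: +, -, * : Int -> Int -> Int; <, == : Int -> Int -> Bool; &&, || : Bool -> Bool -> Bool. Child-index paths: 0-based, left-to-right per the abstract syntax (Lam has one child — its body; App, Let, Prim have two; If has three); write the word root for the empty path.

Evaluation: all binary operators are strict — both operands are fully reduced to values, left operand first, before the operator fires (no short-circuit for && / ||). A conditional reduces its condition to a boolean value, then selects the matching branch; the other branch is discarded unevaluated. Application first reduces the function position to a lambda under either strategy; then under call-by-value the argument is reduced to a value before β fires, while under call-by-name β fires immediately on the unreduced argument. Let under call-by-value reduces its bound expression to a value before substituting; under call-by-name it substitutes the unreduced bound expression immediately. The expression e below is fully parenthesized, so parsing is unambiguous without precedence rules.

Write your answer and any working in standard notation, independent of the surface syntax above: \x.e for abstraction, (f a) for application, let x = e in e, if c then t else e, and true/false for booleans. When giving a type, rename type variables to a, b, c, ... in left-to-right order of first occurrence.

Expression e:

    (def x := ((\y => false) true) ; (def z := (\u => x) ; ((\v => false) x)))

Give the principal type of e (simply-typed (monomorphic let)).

Working:
\y._ : a -> Bool
  unify a -> Bool ~ Bool -> b
  unify a ~ Bool
  unify Bool ~ b
_ _ : Bool
let x : Bool
x : Bool
\u._ : c -> Bool
let z : c -> Bool
\v._ : d -> Bool
x : Bool
  unify d -> Bool ~ Bool -> e
  unify d ~ Bool
  unify Bool ~ e
_ _ : Bool

Answer: Bool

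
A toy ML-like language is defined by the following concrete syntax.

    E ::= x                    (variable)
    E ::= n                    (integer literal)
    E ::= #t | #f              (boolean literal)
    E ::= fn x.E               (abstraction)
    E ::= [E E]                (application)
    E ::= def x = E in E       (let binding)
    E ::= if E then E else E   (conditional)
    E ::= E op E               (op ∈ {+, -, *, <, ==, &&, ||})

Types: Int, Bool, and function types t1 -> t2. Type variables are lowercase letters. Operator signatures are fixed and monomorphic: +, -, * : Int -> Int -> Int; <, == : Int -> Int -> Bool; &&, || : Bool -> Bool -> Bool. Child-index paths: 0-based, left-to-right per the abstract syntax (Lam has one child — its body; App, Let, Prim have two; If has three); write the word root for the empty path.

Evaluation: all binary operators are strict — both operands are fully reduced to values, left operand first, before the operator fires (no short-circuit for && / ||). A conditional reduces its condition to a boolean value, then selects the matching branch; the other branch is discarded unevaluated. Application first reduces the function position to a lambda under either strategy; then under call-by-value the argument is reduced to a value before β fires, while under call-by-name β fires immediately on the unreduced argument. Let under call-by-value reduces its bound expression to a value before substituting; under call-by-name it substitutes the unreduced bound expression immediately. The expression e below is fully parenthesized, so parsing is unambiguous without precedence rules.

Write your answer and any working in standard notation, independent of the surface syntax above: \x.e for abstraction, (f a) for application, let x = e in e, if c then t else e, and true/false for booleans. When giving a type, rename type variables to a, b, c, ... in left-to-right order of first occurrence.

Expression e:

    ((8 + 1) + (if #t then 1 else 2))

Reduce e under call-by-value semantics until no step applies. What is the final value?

Answer: 10

Working:
step 0: ((8 + 1) + (if true then 1 else 2))
step 1: [delta@0] (9 + (if true then 1 else 2))
step 2: [if@1] (9 + 1)
step 3: [delta@root] 10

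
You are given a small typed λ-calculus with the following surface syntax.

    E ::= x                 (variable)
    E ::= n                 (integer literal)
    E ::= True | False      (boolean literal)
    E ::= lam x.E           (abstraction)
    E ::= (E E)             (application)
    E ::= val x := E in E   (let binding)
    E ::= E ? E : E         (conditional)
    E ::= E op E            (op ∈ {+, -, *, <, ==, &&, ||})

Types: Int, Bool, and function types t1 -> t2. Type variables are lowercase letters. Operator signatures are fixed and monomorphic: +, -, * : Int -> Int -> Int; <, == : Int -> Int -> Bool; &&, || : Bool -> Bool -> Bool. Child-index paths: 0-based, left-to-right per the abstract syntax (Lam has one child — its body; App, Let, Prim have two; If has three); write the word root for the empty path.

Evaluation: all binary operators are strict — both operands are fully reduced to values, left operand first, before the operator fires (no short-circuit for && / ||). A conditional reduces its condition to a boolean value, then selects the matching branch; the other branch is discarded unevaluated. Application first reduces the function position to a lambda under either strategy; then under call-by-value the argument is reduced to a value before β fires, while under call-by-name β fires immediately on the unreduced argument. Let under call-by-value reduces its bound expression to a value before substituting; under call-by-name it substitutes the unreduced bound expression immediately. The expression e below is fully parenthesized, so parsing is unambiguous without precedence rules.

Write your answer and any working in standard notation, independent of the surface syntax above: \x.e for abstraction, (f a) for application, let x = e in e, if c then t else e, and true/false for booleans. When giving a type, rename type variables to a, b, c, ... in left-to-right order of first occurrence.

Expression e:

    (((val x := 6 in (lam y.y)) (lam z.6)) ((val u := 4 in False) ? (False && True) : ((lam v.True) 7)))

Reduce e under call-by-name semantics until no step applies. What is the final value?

Answer: 6

Working:
step 0: (((let x = 6 in (\y.y)) (\z.6)) (if (let u = 4 in false) then (false && true) else ((\v.true) 7)))
step 1: [let@0.0] (((\y.y) (\z.6)) (if (let u = 4 in false) then (false && true) else ((\v.true) 7)))
step 2: [beta@0] ((\z.6) (if (let u = 4 in false) then (false && true) else ((\v.true) 7)))
step 3: [beta@root] 6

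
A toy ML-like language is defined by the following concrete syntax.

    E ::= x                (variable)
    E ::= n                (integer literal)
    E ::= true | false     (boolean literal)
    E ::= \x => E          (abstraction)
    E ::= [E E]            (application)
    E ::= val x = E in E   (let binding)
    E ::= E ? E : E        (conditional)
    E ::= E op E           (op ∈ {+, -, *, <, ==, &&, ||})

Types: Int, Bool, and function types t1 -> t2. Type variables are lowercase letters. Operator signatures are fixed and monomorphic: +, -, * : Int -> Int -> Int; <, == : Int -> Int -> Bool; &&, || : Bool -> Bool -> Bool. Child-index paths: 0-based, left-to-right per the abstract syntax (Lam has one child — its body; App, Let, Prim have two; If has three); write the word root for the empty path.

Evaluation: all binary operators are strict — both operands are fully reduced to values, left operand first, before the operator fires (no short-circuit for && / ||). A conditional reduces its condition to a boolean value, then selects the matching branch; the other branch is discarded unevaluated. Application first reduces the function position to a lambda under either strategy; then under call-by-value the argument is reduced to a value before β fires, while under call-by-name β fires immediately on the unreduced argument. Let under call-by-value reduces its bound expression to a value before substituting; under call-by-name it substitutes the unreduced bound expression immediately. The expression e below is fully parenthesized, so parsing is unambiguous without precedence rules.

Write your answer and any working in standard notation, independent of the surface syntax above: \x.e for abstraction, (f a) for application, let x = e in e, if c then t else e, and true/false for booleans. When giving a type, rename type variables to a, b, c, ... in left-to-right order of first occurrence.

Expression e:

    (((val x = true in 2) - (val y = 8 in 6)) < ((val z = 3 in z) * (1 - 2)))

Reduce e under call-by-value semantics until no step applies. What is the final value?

Trace:
step 0: (((let x = true in 2) - (let y = 8 in 6)) < ((let z = 3 in z) * (1 - 2)))
step 1: [let@0.0] ((2 - (let y = 8 in 6)) < ((let z = 3 in z) * (1 - 2)))
step 2: [let@0.1] ((2 - 6) < ((let z = 3 in z) * (1 - 2)))
step 3: [delta@0] (-4 < ((let z = 3 in z) * (1 - 2)))
step 4: [let@1.0] (-4 < (3 * (1 - 2)))
step 5: [delta@1.1] (-4 < (3 * -1))
step 6: [delta@1] (-4 < -3)
step 7: [delta@root] true

Answer: true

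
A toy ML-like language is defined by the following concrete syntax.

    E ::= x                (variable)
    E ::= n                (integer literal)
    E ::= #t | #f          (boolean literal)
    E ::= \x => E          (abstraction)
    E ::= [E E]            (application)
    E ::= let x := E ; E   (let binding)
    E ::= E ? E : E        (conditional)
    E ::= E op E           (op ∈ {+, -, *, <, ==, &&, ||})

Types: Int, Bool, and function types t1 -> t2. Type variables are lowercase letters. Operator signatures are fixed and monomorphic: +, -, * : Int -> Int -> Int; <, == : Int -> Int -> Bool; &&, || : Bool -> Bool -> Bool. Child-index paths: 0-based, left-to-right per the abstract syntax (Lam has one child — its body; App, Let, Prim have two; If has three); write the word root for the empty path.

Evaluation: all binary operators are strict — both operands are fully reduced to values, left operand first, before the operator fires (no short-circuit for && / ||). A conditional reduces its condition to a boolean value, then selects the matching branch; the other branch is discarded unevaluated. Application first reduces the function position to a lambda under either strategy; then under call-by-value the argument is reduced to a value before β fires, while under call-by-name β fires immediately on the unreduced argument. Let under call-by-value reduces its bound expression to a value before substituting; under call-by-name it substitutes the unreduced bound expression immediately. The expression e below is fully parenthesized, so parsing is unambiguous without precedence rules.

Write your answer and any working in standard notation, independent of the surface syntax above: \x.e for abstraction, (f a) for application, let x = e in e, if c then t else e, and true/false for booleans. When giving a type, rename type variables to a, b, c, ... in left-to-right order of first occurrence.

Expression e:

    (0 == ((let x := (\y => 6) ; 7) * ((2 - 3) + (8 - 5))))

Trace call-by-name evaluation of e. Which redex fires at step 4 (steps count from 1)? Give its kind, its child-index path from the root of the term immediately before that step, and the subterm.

Answer: delta at 1.1 : (-1 + 3)

Working:
step 0: (0 == ((let x = (\y.6) in 7) * ((2 - 3) + (8 - 5))))
step 1: [let@1.0] (0 == (7 * ((2 - 3) + (8 - 5))))
step 2: [delta@1.1.0] (0 == (7 * (-1 + (8 - 5))))
step 3: [delta@1.1.1] (0 == (7 * (-1 + 3)))
step 4: [delta@1.1] (0 == (7 * 2))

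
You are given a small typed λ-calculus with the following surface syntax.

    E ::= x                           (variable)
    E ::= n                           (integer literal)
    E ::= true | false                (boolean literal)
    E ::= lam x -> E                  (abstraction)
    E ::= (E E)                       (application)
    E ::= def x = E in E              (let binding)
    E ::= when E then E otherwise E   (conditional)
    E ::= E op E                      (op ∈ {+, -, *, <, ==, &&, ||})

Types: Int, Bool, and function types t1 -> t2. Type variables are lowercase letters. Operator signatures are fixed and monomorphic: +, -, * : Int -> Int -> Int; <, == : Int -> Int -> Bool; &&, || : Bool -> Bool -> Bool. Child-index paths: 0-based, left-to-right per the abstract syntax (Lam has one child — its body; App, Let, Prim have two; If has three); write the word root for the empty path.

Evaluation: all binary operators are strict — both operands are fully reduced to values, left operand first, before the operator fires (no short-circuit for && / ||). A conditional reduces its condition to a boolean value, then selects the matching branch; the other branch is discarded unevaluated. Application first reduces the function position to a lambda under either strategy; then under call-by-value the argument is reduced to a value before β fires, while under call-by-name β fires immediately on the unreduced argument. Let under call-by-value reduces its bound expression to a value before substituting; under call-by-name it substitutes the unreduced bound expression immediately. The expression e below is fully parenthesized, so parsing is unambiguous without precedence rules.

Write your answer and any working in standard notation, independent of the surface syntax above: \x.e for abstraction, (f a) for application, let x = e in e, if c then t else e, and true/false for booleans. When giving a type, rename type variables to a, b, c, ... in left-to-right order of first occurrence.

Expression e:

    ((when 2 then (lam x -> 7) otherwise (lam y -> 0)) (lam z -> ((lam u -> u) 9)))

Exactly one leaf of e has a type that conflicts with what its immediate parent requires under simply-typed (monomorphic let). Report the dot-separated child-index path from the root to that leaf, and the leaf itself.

Answer: 0.0 : 2

Working:
  unify Int ~ Bool
  FAIL: mismatch Int ~ Bool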